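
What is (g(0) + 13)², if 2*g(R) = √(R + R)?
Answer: 169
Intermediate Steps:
g(R) = √2*√R/2 (g(R) = √(R + R)/2 = √(2*R)/2 = (√2*√R)/2 = √2*√R/2)
(g(0) + 13)² = (√2*√0/2 + 13)² = ((½)*√2*0 + 13)² = (0 + 13)² = 13² = 169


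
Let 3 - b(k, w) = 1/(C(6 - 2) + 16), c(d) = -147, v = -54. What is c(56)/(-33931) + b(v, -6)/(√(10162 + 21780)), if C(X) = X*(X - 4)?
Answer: 147/33931 + 47*√31942/511072 ≈ 0.020768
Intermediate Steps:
C(X) = X*(-4 + X)
b(k, w) = 47/16 (b(k, w) = 3 - 1/((6 - 2)*(-4 + (6 - 2)) + 16) = 3 - 1/(4*(-4 + 4) + 16) = 3 - 1/(4*0 + 16) = 3 - 1/(0 + 16) = 3 - 1/16 = 47/16)
c(56)/(-33931) + b(v, -6)/(√(10162 + 21780)) = -147/(-33931) + 47/(16*(√(10162 + 21780))) = -147*(-1/33931) + 47/(16*(√31942)) = 147/33931 + 47*(√31942/31942)/16 = 147/33931 + 47*√31942/511072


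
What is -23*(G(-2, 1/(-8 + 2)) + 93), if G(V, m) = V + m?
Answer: -12535/6 ≈ -2089.2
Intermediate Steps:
-23*(G(-2, 1/(-8 + 2)) + 93) = -23*((-2 + 1/(-8 + 2)) + 93) = -23*((-2 + 1/(-6)) + 93) = -23*((-2 - ⅙) + 93) = -23*(-13/6 + 93) = -23*545/6 = -12535/6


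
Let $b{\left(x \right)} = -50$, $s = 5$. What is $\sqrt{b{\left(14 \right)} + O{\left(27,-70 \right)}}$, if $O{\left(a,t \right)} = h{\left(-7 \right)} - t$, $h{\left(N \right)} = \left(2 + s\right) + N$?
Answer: $2 \sqrt{5} \approx 4.4721$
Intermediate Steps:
$h{\left(N \right)} = 7 + N$ ($h{\left(N \right)} = \left(2 + 5\right) + N = 7 + N$)
$O{\left(a,t \right)} = - t$ ($O{\left(a,t \right)} = \left(7 - 7\right) - t = 0 - t = - t$)
$\sqrt{b{\left(14 \right)} + O{\left(27,-70 \right)}} = \sqrt{-50 - -70} = \sqrt{-50 + 70} = \sqrt{20} = 2 \sqrt{5}$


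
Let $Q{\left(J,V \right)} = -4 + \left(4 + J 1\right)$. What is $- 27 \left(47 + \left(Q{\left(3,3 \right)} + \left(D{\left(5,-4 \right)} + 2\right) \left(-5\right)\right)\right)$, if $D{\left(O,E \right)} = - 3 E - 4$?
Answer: $0$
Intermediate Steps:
$D{\left(O,E \right)} = -4 - 3 E$
$Q{\left(J,V \right)} = J$ ($Q{\left(J,V \right)} = -4 + \left(4 + J\right) = J$)
$- 27 \left(47 + \left(Q{\left(3,3 \right)} + \left(D{\left(5,-4 \right)} + 2\right) \left(-5\right)\right)\right) = - 27 \left(47 + \left(3 + \left(\left(-4 - -12\right) + 2\right) \left(-5\right)\right)\right) = - 27 \left(47 + \left(3 + \left(\left(-4 + 12\right) + 2\right) \left(-5\right)\right)\right) = - 27 \left(47 + \left(3 + \left(8 + 2\right) \left(-5\right)\right)\right) = - 27 \left(47 + \left(3 + 10 \left(-5\right)\right)\right) = - 27 \left(47 + \left(3 - 50\right)\right) = - 27 \left(47 - 47\right) = \left(-27\right) 0 = 0$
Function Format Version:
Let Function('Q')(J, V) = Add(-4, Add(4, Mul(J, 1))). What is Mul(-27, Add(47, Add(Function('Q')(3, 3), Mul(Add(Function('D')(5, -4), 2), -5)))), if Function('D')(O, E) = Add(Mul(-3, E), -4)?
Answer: 0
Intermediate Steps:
Function('D')(O, E) = Add(-4, Mul(-3, E))
Function('Q')(J, V) = J (Function('Q')(J, V) = Add(-4, Add(4, J)) = J)
Mul(-27, Add(47, Add(Function('Q')(3, 3), Mul(Add(Function('D')(5, -4), 2), -5)))) = Mul(-27, Add(47, Add(3, Mul(Add(Add(-4, Mul(-3, -4)), 2), -5)))) = Mul(-27, Add(47, Add(3, Mul(Add(Add(-4, 12), 2), -5)))) = Mul(-27, Add(47, Add(3, Mul(Add(8, 2), -5)))) = Mul(-27, Add(47, Add(3, Mul(10, -5)))) = Mul(-27, Add(47, Add(3, -50))) = Mul(-27, Add(47, -47)) = Mul(-27, 0) = 0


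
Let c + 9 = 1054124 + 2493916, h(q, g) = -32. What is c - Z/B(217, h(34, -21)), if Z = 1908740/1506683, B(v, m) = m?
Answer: 42766064406569/12053464 ≈ 3.5480e+6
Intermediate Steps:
Z = 1908740/1506683 (Z = 1908740*(1/1506683) = 1908740/1506683 ≈ 1.2668)
c = 3548031 (c = -9 + (1054124 + 2493916) = -9 + 3548040 = 3548031)
c - Z/B(217, h(34, -21)) = 3548031 - 1908740/(1506683*(-32)) = 3548031 - 1908740*(-1)/(1506683*32) = 3548031 - 1*(-477185/12053464) = 3548031 + 477185/12053464 = 42766064406569/12053464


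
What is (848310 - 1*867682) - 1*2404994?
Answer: -2424366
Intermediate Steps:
(848310 - 1*867682) - 1*2404994 = (848310 - 867682) - 2404994 = -19372 - 2404994 = -2424366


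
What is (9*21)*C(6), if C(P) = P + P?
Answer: 2268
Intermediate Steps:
C(P) = 2*P
(9*21)*C(6) = (9*21)*(2*6) = 189*12 = 2268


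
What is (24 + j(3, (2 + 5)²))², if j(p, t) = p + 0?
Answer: 729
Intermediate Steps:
j(p, t) = p
(24 + j(3, (2 + 5)²))² = (24 + 3)² = 27² = 729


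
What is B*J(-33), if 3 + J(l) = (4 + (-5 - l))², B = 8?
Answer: 8168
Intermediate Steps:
J(l) = -3 + (-1 - l)² (J(l) = -3 + (4 + (-5 - l))² = -3 + (-1 - l)²)
B*J(-33) = 8*(-3 + (1 - 33)²) = 8*(-3 + (-32)²) = 8*(-3 + 1024) = 8*1021 = 8168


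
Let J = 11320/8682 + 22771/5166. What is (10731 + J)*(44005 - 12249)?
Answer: 182050544609726/533943 ≈ 3.4096e+8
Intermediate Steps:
J = 6099451/1067886 (J = 11320*(1/8682) + 22771*(1/5166) = 5660/4341 + 3253/738 = 6099451/1067886 ≈ 5.7117)
(10731 + J)*(44005 - 12249) = (10731 + 6099451/1067886)*(44005 - 12249) = (11465584117/1067886)*31756 = 182050544609726/533943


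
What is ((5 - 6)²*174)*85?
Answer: 14790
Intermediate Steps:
((5 - 6)²*174)*85 = ((-1)²*174)*85 = (1*174)*85 = 174*85 = 14790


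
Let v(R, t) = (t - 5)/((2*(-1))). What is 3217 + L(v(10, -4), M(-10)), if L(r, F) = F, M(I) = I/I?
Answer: 3218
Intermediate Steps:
v(R, t) = 5/2 - t/2 (v(R, t) = (-5 + t)/(-2) = -(-5 + t)/2 = 5/2 - t/2)
M(I) = 1
3217 + L(v(10, -4), M(-10)) = 3217 + 1 = 3218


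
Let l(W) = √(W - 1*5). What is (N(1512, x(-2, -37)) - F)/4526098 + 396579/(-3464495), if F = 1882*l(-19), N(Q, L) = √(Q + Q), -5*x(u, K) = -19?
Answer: -396579/3464495 + 6*√21/2263049 - 1882*I*√6/2263049 ≈ -0.11446 - 0.002037*I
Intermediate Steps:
l(W) = √(-5 + W) (l(W) = √(W - 5) = √(-5 + W))
x(u, K) = 19/5 (x(u, K) = -⅕*(-19) = 19/5)
N(Q, L) = √2*√Q (N(Q, L) = √(2*Q) = √2*√Q)
F = 3764*I*√6 (F = 1882*√(-5 - 19) = 1882*√(-24) = 1882*(2*I*√6) = 3764*I*√6 ≈ 9219.9*I)
(N(1512, x(-2, -37)) - F)/4526098 + 396579/(-3464495) = (√2*√1512 - 3764*I*√6)/4526098 + 396579/(-3464495) = (√2*(6*√42) - 3764*I*√6)*(1/4526098) + 396579*(-1/3464495) = (12*√21 - 3764*I*√6)*(1/4526098) - 396579/3464495 = (6*√21/2263049 - 1882*I*√6/2263049) - 396579/3464495 = -396579/3464495 + 6*√21/2263049 - 1882*I*√6/2263049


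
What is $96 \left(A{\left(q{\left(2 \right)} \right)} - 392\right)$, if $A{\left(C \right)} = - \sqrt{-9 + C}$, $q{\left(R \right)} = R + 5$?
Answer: $-37632 - 96 i \sqrt{2} \approx -37632.0 - 135.76 i$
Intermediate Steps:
$q{\left(R \right)} = 5 + R$
$96 \left(A{\left(q{\left(2 \right)} \right)} - 392\right) = 96 \left(- \sqrt{-9 + \left(5 + 2\right)} - 392\right) = 96 \left(- \sqrt{-9 + 7} - 392\right) = 96 \left(- \sqrt{-2} - 392\right) = 96 \left(- i \sqrt{2} - 392\right) = 96 \left(-392 - i \sqrt{2}\right) = -37632 - 96 i \sqrt{2}$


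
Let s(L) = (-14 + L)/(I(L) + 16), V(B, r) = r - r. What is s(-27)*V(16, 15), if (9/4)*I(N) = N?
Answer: 0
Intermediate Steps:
V(B, r) = 0
I(N) = 4*N/9
s(L) = (-14 + L)/(16 + 4*L/9) (s(L) = (-14 + L)/(4*L/9 + 16) = (-14 + L)/(16 + 4*L/9))
s(-27)*V(16, 15) = (9*(-14 - 27)/(4*(36 - 27)))*0 = ((9/4)*(-41)/9)*0 = ((9/4)*(1/9)*(-41))*0 = -41/4*0 = 0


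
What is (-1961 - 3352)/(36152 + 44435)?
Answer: -5313/80587 ≈ -0.065929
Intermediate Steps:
(-1961 - 3352)/(36152 + 44435) = -5313/80587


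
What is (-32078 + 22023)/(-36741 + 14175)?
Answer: 10055/22566 ≈ 0.44558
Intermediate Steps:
(-32078 + 22023)/(-36741 + 14175) = -10055/(-22566) = -10055*(-1/22566) = 10055/22566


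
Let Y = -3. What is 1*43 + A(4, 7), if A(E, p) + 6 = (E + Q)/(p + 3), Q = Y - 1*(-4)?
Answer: 75/2 ≈ 37.500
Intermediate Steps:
Q = 1 (Q = -3 - 1*(-4) = -3 + 4 = 1)
A(E, p) = -6 + (1 + E)/(3 + p) (A(E, p) = -6 + (E + 1)/(p + 3) = -6 + (1 + E)/(3 + p))
1*43 + A(4, 7) = 1*43 + (-17 + 4 - 6*7)/(3 + 7) = 43 + (-17 + 4 - 42)/10 = 43 + (⅒)*(-55) = 43 - 11/2 = 75/2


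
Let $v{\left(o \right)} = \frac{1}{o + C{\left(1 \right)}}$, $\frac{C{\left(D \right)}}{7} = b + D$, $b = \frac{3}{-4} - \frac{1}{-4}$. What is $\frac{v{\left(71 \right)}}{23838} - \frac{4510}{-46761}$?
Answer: $\frac{242711987}{2516494227} \approx 0.096448$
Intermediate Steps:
$b = - \frac{1}{2}$ ($b = 3 \left(- \frac{1}{4}\right) - - \frac{1}{4} = - \frac{3}{4} + \frac{1}{4} = - \frac{1}{2} \approx -0.5$)
$C{\left(D \right)} = - \frac{7}{2} + 7 D$ ($C{\left(D \right)} = 7 \left(- \frac{1}{2} + D\right) = - \frac{7}{2} + 7 D$)
$v{\left(o \right)} = \frac{1}{\frac{7}{2} + o}$ ($v{\left(o \right)} = \frac{1}{o + \left(- \frac{7}{2} + 7 \cdot 1\right)} = \frac{1}{o + \left(- \frac{7}{2} + 7\right)} = \frac{1}{o + \frac{7}{2}} = \frac{1}{\frac{7}{2} + o}$)
$\frac{v{\left(71 \right)}}{23838} - \frac{4510}{-46761} = \frac{2 \frac{1}{7 + 2 \cdot 71}}{23838} - \frac{4510}{-46761} = \frac{2}{7 + 142} \cdot \frac{1}{23838} - - \frac{410}{4251} = \frac{2}{149} \cdot \frac{1}{23838} + \frac{410}{4251} = \frac{1}{1775931} + \frac{410}{4251} = \frac{242711987}{2516494227}$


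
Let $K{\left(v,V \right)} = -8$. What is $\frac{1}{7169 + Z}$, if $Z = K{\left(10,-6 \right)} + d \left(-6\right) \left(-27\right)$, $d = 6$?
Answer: $\frac{1}{8133} \approx 0.00012296$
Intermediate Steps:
$Z = 964$ ($Z = -8 + 6 \left(-6\right) \left(-27\right) = -8 - -972 = -8 + 972 = 964$)
$\frac{1}{7169 + Z} = \frac{1}{7169 + 964} = \frac{1}{8133}$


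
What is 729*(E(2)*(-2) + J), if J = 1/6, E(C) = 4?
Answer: -11421/2 ≈ -5710.5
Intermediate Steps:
J = 1/6 ≈ 0.16667
729*(E(2)*(-2) + J) = 729*(4*(-2) + 1/6) = 729*(-8 + 1/6) = 729*(-47/6) = -11421/2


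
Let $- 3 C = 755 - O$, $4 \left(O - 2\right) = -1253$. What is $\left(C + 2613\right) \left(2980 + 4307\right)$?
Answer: $\frac{65804039}{4} \approx 1.6451 \cdot 10^{7}$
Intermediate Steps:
$O = - \frac{1245}{4}$ ($O = 2 + \frac{1}{4} \left(-1253\right) = 2 - \frac{1253}{4} = - \frac{1245}{4} \approx -311.25$)
$C = - \frac{4265}{12}$ ($C = - \frac{755 - - \frac{1245}{4}}{3} = - \frac{755 + \frac{1245}{4}}{3} = \left(- \frac{1}{3}\right) \frac{4265}{4} = - \frac{4265}{12} \approx -355.42$)
$\left(C + 2613\right) \left(2980 + 4307\right) = \left(- \frac{4265}{12} + 2613\right) \left(2980 + 4307\right) = \frac{27091}{12} \cdot 7287 = \frac{65804039}{4}$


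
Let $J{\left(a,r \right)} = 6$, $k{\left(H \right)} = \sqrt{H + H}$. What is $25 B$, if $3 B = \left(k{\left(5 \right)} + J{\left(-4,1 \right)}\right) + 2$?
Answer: $\frac{200}{3} + \frac{25 \sqrt{10}}{3} \approx 93.019$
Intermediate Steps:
$k{\left(H \right)} = \sqrt{2} \sqrt{H}$ ($k{\left(H \right)} = \sqrt{2 H} = \sqrt{2} \sqrt{H}$)
$B = \frac{8}{3} + \frac{\sqrt{10}}{3}$ ($B = \frac{\left(\sqrt{2} \sqrt{5} + 6\right) + 2}{3} = \frac{\left(\sqrt{10} + 6\right) + 2}{3} = \frac{\left(6 + \sqrt{10}\right) + 2}{3} = \frac{8 + \sqrt{10}}{3} = \frac{8}{3} + \frac{\sqrt{10}}{3} \approx 3.7208$)
$25 B = 25 \left(\frac{8}{3} + \frac{\sqrt{10}}{3}\right) = \frac{200}{3} + \frac{25 \sqrt{10}}{3}$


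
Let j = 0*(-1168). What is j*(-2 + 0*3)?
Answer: 0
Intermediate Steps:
j = 0
j*(-2 + 0*3) = 0*(-2 + 0*3) = 0*(-2 + 0) = 0*(-2) = 0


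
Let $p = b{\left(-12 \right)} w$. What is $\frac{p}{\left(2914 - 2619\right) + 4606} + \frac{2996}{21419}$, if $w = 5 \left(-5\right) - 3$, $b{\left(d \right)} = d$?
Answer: $\frac{21880180}{104974519} \approx 0.20843$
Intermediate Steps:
$w = -28$ ($w = -25 - 3 = -28$)
$p = 336$ ($p = \left(-12\right) \left(-28\right) = 336$)
$\frac{p}{\left(2914 - 2619\right) + 4606} + \frac{2996}{21419} = \frac{336}{\left(2914 - 2619\right) + 4606} + \frac{2996}{21419} = \frac{336}{295 + 4606} + 2996 \cdot \frac{1}{21419} = \frac{336}{4901} + \frac{2996}{21419} = \frac{21880180}{104974519}$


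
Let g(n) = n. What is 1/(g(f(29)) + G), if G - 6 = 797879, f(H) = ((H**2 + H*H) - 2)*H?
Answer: 1/846605 ≈ 1.1812e-6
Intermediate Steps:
f(H) = H*(-2 + 2*H**2) (f(H) = ((H**2 + H**2) - 2)*H = (2*H**2 - 2)*H = (-2 + 2*H**2)*H = H*(-2 + 2*H**2))
G = 797885 (G = 6 + 797879 = 797885)
1/(g(f(29)) + G) = 1/(2*29*(-1 + 29**2) + 797885) = 1/(2*29*(-1 + 841) + 797885) = 1/(2*29*840 + 797885) = 1/(48720 + 797885) = 1/846605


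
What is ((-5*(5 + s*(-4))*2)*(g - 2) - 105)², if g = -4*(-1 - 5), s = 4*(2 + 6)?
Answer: 726572025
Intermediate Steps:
s = 32 (s = 4*8 = 32)
g = 24 (g = -4*(-6) = 24)
((-5*(5 + s*(-4))*2)*(g - 2) - 105)² = ((-5*(5 + 32*(-4))*2)*(24 - 2) - 105)² = ((-5*(5 - 128)*2)*22 - 105)² = ((-5*(-123)*2)*22 - 105)² = ((615*2)*22 - 105)² = (1230*22 - 105)² = (27060 - 105)² = 26955² = 726572025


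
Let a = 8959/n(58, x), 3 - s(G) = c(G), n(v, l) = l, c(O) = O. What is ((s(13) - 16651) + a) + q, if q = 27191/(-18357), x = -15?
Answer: -528061987/30595 ≈ -17260.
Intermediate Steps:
s(G) = 3 - G
a = -8959/15 (a = 8959/(-15) = 8959*(-1/15) = -8959/15 ≈ -597.27)
q = -27191/18357 (q = 27191*(-1/18357) = -27191/18357 ≈ -1.4812)
((s(13) - 16651) + a) + q = (((3 - 1*13) - 16651) - 8959/15) - 27191/18357 = (((3 - 13) - 16651) - 8959/15) - 27191/18357 = ((-10 - 16651) - 8959/15) - 27191/18357 = (-16661 - 8959/15) - 27191/18357 = -258874/15 - 27191/18357 = -528061987/30595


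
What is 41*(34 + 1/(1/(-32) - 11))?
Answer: 490770/353 ≈ 1390.3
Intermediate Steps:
41*(34 + 1/(1/(-32) - 11)) = 41*(34 + 1/(-1/32 - 11)) = 41*(34 + 1/(-353/32)) = 41*(34 - 32/353) = 41*(11970/353) = 490770/353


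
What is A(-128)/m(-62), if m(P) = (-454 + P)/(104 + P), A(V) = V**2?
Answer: -57344/43 ≈ -1333.6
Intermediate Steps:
m(P) = (-454 + P)/(104 + P)
A(-128)/m(-62) = (-128)**2/(((-454 - 62)/(104 - 62))) = 16384/((-516/42)) = 16384/(((1/42)*(-516))) = 16384/(-86/7) = 16384*(-7/86) = -57344/43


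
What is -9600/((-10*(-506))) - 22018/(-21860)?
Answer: -2461123/2765290 ≈ -0.89001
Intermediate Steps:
-9600/((-10*(-506))) - 22018/(-21860) = -9600/5060 - 22018*(-1/21860) = -9600*1/5060 + 11009/10930 = -480/253 + 11009/10930 = -2461123/2765290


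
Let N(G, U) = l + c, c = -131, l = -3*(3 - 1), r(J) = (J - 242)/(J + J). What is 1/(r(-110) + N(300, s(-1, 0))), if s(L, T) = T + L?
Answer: -5/677 ≈ -0.0073855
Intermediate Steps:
r(J) = (-242 + J)/(2*J) (r(J) = (-242 + J)/((2*J)) = (-242 + J)*(1/(2*J)) = (-242 + J)/(2*J))
s(L, T) = L + T
l = -6 (l = -3*2 = -6)
N(G, U) = -137 (N(G, U) = -6 - 131 = -137)
1/(r(-110) + N(300, s(-1, 0))) = 1/((½)*(-242 - 110)/(-110) - 137) = 1/((½)*(-1/110)*(-352) - 137) = 1/(8/5 - 137) = 1/(-677/5) = -5/677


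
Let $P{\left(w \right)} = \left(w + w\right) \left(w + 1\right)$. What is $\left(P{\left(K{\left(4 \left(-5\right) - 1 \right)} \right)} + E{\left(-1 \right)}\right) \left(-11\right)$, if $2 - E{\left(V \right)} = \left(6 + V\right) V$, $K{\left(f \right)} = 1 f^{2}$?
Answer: $-4288361$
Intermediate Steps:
$K{\left(f \right)} = f^{2}$
$P{\left(w \right)} = 2 w \left(1 + w\right)$
$E{\left(V \right)} = 2 - V \left(6 + V\right)$ ($E{\left(V \right)} = 2 - \left(6 + V\right) V = 2 - V \left(6 + V\right)$)
$\left(P{\left(K{\left(4 \left(-5\right) - 1 \right)} \right)} + E{\left(-1 \right)}\right) \left(-11\right) = \left(2 \left(4 \left(-5\right) - 1\right)^{2} \left(1 + \left(4 \left(-5\right) - 1\right)^{2}\right) - -7\right) \left(-11\right) = \left(2 \left(-20 - 1\right)^{2} \left(1 + \left(-20 - 1\right)^{2}\right) + \left(2 - 1 + 6\right)\right) \left(-11\right) = \left(2 \left(-21\right)^{2} \left(1 + \left(-21\right)^{2}\right) + \left(2 - 1 + 6\right)\right) \left(-11\right) = \left(2 \cdot 441 \left(1 + 441\right) + 7\right) \left(-11\right) = \left(2 \cdot 441 \cdot 442 + 7\right) \left(-11\right) = \left(389844 + 7\right) \left(-11\right) = 389851 \left(-11\right) = -4288361$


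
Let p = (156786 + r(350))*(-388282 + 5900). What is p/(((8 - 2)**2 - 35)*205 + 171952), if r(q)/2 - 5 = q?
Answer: -60223635472/172157 ≈ -3.4982e+5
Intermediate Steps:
r(q) = 10 + 2*q
p = -60223635472 (p = (156786 + (10 + 2*350))*(-388282 + 5900) = (156786 + (10 + 700))*(-382382) = (156786 + 710)*(-382382) = 157496*(-382382) = -60223635472)
p/(((8 - 2)**2 - 35)*205 + 171952) = -60223635472/(((8 - 2)**2 - 35)*205 + 171952) = -60223635472/((6**2 - 35)*205 + 171952) = -60223635472/((36 - 35)*205 + 171952) = -60223635472/(1*205 + 171952) = -60223635472/(205 + 171952) = -60223635472/172157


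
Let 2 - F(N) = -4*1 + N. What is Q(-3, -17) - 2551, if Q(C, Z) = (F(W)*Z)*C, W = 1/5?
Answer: -11276/5 ≈ -2255.2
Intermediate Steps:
W = 1/5 ≈ 0.20000
F(N) = 6 - N (F(N) = 2 - (-4*1 + N) = 2 - (-4 + N) = 2 + (4 - N) = 6 - N)
Q(C, Z) = 29*C*Z/5 (Q(C, Z) = ((6 - 1*1/5)*Z)*C = ((6 - 1/5)*Z)*C = (29*Z/5)*C = 29*C*Z/5)
Q(-3, -17) - 2551 = (29/5)*(-3)*(-17) - 2551 = 1479/5 - 2551 = -11276/5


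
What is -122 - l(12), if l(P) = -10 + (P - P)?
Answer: -112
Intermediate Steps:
l(P) = -10 (l(P) = -10 + 0 = -10)
-122 - l(12) = -122 - 1*(-10) = -122 + 10 = -112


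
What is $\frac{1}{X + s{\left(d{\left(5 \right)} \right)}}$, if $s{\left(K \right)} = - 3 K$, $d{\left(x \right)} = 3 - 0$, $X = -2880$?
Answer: $- \frac{1}{2889} \approx -0.00034614$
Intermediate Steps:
$d{\left(x \right)} = 3$ ($d{\left(x \right)} = 3 + 0 = 3$)
$\frac{1}{X + s{\left(d{\left(5 \right)} \right)}} = \frac{1}{-2880 - 9} = \frac{1}{-2889} = - \frac{1}{2889}$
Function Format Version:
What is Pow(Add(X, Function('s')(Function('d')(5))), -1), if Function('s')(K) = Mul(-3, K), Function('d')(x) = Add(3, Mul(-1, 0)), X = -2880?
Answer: Rational(-1, 2889) ≈ -0.00034614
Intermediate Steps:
Function('d')(x) = 3 (Function('d')(x) = Add(3, 0) = 3)
Pow(Add(X, Function('s')(Function('d')(5))), -1) = Pow(Add(-2880, Mul(-3, 3)), -1) = Pow(Add(-2880, -9), -1) = Pow(-2889, -1) = Rational(-1, 2889)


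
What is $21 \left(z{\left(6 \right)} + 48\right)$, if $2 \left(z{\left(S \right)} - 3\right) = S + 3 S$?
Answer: $1323$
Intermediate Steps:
$z{\left(S \right)} = 3 + 2 S$ ($z{\left(S \right)} = 3 + \frac{S + 3 S}{2} = 3 + \frac{4 S}{2} = 3 + 2 S$)
$21 \left(z{\left(6 \right)} + 48\right) = 21 \left(\left(3 + 2 \cdot 6\right) + 48\right) = 21 \left(\left(3 + 12\right) + 48\right) = 21 \left(15 + 48\right) = 21 \cdot 63 = 1323$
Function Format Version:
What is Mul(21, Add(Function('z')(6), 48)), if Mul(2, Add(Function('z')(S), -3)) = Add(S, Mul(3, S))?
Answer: 1323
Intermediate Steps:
Function('z')(S) = Add(3, Mul(2, S)) (Function('z')(S) = Add(3, Mul(Rational(1, 2), Add(S, Mul(3, S)))) = Add(3, Mul(Rational(1, 2), Mul(4, S))) = Add(3, Mul(2, S)))
Mul(21, Add(Function('z')(6), 48)) = Mul(21, Add(Add(3, Mul(2, 6)), 48)) = Mul(21, Add(Add(3, 12), 48)) = Mul(21, Add(15, 48)) = Mul(21, 63) = 1323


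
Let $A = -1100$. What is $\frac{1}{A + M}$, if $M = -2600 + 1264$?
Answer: $- \frac{1}{2436} \approx -0.00041051$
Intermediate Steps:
$M = -1336$
$\frac{1}{A + M} = \frac{1}{-1100 - 1336} = \frac{1}{-2436} = - \frac{1}{2436}$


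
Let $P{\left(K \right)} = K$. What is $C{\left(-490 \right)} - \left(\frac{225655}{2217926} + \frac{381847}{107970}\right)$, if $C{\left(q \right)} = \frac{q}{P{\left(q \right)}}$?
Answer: $- \frac{157950722363}{59867367555} \approx -2.6383$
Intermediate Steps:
$C{\left(q \right)} = 1$ ($C{\left(q \right)} = \frac{q}{q} = 1$)
$C{\left(-490 \right)} - \left(\frac{225655}{2217926} + \frac{381847}{107970}\right) = 1 - \left(\frac{225655}{2217926} + \frac{381847}{107970}\right) = 1 - \frac{217818089918}{59867367555} = - \frac{157950722363}{59867367555}$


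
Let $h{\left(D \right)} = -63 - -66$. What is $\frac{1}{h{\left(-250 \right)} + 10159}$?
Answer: $\frac{1}{10162} \approx 9.8406 \cdot 10^{-5}$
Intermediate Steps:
$h{\left(D \right)} = 3$ ($h{\left(D \right)} = -63 + 66 = 3$)
$\frac{1}{h{\left(-250 \right)} + 10159} = \frac{1}{3 + 10159} = \frac{1}{10162}$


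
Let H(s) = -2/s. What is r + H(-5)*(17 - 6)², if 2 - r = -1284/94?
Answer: 15054/235 ≈ 64.060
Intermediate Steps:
r = 736/47 (r = 2 - (-1284)/94 = 2 - 1*(-642/47) = 2 + 642/47 = 736/47 ≈ 15.660)
r + H(-5)*(17 - 6)² = 736/47 + (-2/(-5))*(17 - 6)² = 736/47 - 2*(-⅕)*11² = 736/47 + (⅖)*121 = 736/47 + 242/5 = 15054/235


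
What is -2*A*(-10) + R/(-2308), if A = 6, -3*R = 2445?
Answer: 277775/2308 ≈ 120.35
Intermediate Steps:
R = -815 (R = -⅓*2445 = -815)
-2*A*(-10) + R/(-2308) = -2*6*(-10) - 815/(-2308) = -12*(-10) - 815*(-1/2308) = 120 + 815/2308 = 277775/2308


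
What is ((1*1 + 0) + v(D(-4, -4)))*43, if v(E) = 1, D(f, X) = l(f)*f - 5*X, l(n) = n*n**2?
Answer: 86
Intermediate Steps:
l(n) = n**3
D(f, X) = f**4 - 5*X (D(f, X) = f**3*f - 5*X = f**4 - 5*X)
((1*1 + 0) + v(D(-4, -4)))*43 = ((1*1 + 0) + 1)*43 = ((1 + 0) + 1)*43 = (1 + 1)*43 = 2*43 = 86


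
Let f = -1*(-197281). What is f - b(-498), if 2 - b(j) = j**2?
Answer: 445283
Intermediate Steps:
b(j) = 2 - j**2
f = 197281
f - b(-498) = 197281 - (2 - 1*(-498)**2) = 197281 - (2 - 1*248004) = 197281 - (2 - 248004) = 197281 - 1*(-248002) = 197281 + 248002 = 445283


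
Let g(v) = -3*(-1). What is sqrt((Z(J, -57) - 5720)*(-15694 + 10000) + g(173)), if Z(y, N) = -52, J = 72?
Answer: sqrt(32865771) ≈ 5732.9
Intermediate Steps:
g(v) = 3
sqrt((Z(J, -57) - 5720)*(-15694 + 10000) + g(173)) = sqrt((-52 - 5720)*(-15694 + 10000) + 3) = sqrt(-5772*(-5694) + 3) = sqrt(32865768 + 3) = sqrt(32865771)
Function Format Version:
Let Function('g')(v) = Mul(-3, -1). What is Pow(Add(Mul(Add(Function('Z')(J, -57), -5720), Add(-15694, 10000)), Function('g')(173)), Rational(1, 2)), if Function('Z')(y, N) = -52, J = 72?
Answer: Pow(32865771, Rational(1, 2)) ≈ 5732.9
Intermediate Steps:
Function('g')(v) = 3
Pow(Add(Mul(Add(Function('Z')(J, -57), -5720), Add(-15694, 10000)), Function('g')(173)), Rational(1, 2)) = Pow(Add(Mul(Add(-52, -5720), Add(-15694, 10000)), 3), Rational(1, 2)) = Pow(Add(Mul(-5772, -5694), 3), Rational(1, 2)) = Pow(Add(32865768, 3), Rational(1, 2)) = Pow(32865771, Rational(1, 2))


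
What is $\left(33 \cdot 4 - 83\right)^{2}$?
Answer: $2401$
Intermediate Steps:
$\left(33 \cdot 4 - 83\right)^{2} = \left(132 - 83\right)^{2} = 49^{2} = 2401$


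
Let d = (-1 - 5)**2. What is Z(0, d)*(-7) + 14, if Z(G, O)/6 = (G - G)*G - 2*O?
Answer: 3038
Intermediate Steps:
d = 36 (d = (-6)**2 = 36)
Z(G, O) = -12*O (Z(G, O) = 6*((G - G)*G - 2*O) = 6*(0*G - 2*O) = 6*(0 - 2*O) = 6*(-2*O) = -12*O)
Z(0, d)*(-7) + 14 = -12*36*(-7) + 14 = -432*(-7) + 14 = 3024 + 14 = 3038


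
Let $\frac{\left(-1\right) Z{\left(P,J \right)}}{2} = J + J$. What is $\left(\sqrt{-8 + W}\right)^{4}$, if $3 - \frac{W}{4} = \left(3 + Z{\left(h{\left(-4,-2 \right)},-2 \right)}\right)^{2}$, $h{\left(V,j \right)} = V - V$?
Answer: $230400$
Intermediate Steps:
$h{\left(V,j \right)} = 0$
$Z{\left(P,J \right)} = - 4 J$ ($Z{\left(P,J \right)} = - 2 \left(J + J\right) = - 2 \cdot 2 J = - 4 J$)
$W = -472$ ($W = 12 - 4 \left(3 - -8\right)^{2} = 12 - 4 \left(3 + 8\right)^{2} = 12 - 4 \cdot 11^{2} = 12 - 484 = -472$)
$\left(\sqrt{-8 + W}\right)^{4} = \left(\sqrt{-8 - 472}\right)^{4} = \left(\sqrt{-480}\right)^{4} = \left(4 i \sqrt{30}\right)^{4} = 230400$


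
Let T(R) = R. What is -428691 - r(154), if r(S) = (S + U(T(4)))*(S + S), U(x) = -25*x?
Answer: -445323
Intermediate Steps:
r(S) = 2*S*(-100 + S) (r(S) = (S - 25*4)*(S + S) = (S - 100)*(2*S) = (-100 + S)*(2*S) = 2*S*(-100 + S))
-428691 - r(154) = -428691 - 2*154*(-100 + 154) = -428691 - 2*154*54 = -428691 - 1*16632 = -428691 - 16632 = -445323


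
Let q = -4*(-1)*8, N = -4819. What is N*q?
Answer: -154208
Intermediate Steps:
q = 32 (q = 4*8 = 32)
N*q = -4819*32 = -154208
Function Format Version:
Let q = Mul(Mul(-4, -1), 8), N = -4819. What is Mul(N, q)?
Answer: -154208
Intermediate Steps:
q = 32 (q = Mul(4, 8) = 32)
Mul(N, q) = Mul(-4819, 32) = -154208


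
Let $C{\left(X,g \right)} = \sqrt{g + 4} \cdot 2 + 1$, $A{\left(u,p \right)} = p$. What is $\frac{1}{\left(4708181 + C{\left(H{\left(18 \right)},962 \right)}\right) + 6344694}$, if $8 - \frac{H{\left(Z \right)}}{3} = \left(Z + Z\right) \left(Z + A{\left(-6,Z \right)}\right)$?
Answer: $\frac{921073}{10180505655626} - \frac{\sqrt{966}}{61083033933756} \approx 9.0474 \cdot 10^{-8}$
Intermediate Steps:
$H{\left(Z \right)} = 24 - 12 Z^{2}$ ($H{\left(Z \right)} = 24 - 3 \left(Z + Z\right) \left(Z + Z\right) = 24 - 3 \cdot 2 Z 2 Z = 24 - 3 \cdot 4 Z^{2} = 24 - 12 Z^{2}$)
$C{\left(X,g \right)} = 1 + 2 \sqrt{4 + g}$ ($C{\left(X,g \right)} = \sqrt{4 + g} 2 + 1 = 2 \sqrt{4 + g} + 1 = 1 + 2 \sqrt{4 + g}$)
$\frac{1}{\left(4708181 + C{\left(H{\left(18 \right)},962 \right)}\right) + 6344694} = \frac{1}{\left(4708181 + \left(1 + 2 \sqrt{4 + 962}\right)\right) + 6344694} = \frac{1}{\left(4708181 + \left(1 + 2 \sqrt{966}\right)\right) + 6344694} = \frac{1}{\left(4708182 + 2 \sqrt{966}\right) + 6344694} = \frac{1}{11052876 + 2 \sqrt{966}}$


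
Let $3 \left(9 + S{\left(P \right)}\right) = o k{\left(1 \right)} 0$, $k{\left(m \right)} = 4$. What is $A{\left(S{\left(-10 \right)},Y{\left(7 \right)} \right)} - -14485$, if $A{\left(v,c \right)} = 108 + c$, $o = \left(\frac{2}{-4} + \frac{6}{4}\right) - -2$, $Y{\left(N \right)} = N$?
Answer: $14600$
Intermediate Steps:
$o = 3$ ($o = \left(2 \left(- \frac{1}{4}\right) + 6 \cdot \frac{1}{4}\right) + 2 = \left(- \frac{1}{2} + \frac{3}{2}\right) + 2 = 1 + 2 = 3$)
$S{\left(P \right)} = -9$ ($S{\left(P \right)} = -9 + \frac{3 \cdot 4 \cdot 0}{3} = -9 + \frac{12 \cdot 0}{3} = -9 + \frac{1}{3} \cdot 0 = -9 + 0 = -9$)
$A{\left(S{\left(-10 \right)},Y{\left(7 \right)} \right)} - -14485 = \left(108 + 7\right) - -14485 = 115 + 14485 = 14600$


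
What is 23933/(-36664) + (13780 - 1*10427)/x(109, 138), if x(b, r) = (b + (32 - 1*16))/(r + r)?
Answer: 33926900567/4583000 ≈ 7402.8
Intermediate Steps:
x(b, r) = (16 + b)/(2*r) (x(b, r) = (b + (32 - 16))/((2*r)) = (b + 16)*(1/(2*r)) = (16 + b)*(1/(2*r)) = (16 + b)/(2*r))
23933/(-36664) + (13780 - 1*10427)/x(109, 138) = 23933/(-36664) + (13780 - 1*10427)/(((1/2)*(16 + 109)/138)) = 23933*(-1/36664) + (13780 - 10427)/(((1/2)*(1/138)*125)) = -23933/36664 + 3353/(125/276) = -23933/36664 + 3353*(276/125) = -23933/36664 + 925428/125 = 33926900567/4583000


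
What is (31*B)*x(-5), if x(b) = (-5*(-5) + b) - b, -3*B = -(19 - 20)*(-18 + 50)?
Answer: -24800/3 ≈ -8266.7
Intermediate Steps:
B = -32/3 (B = -(-1)*(19 - 20)*(-18 + 50)/3 = -(-1)*(-1*32)/3 = -(-1)*(-32)/3 = -⅓*32 = -32/3 ≈ -10.667)
x(b) = 25 (x(b) = (25 + b) - b = 25)
(31*B)*x(-5) = (31*(-32/3))*25 = -992/3*25 = -24800/3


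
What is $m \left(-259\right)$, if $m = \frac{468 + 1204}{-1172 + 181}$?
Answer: $\frac{433048}{991} \approx 436.98$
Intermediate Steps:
$m = - \frac{1672}{991}$ ($m = \frac{1672}{-991} = 1672 \left(- \frac{1}{991}\right) = - \frac{1672}{991} \approx -1.6872$)
$m \left(-259\right) = \left(- \frac{1672}{991}\right) \left(-259\right) = \frac{433048}{991}$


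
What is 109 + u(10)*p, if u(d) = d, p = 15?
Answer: 259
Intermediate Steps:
109 + u(10)*p = 109 + 10*15 = 109 + 150 = 259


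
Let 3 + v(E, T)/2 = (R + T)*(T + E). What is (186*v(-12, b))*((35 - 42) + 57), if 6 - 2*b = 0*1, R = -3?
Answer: -55800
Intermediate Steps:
b = 3 (b = 3 - 0 = 3 - 1/2*0 = 3 + 0 = 3)
v(E, T) = -6 + 2*(-3 + T)*(E + T) (v(E, T) = -6 + 2*((-3 + T)*(T + E)) = -6 + 2*((-3 + T)*(E + T)) = -6 + 2*(-3 + T)*(E + T))
(186*v(-12, b))*((35 - 42) + 57) = (186*(-6 - 6*(-12) - 6*3 + 2*3**2 + 2*(-12)*3))*((35 - 42) + 57) = (186*(-6 + 72 - 18 + 2*9 - 72))*(-7 + 57) = (186*(-6 + 72 - 18 + 18 - 72))*50 = (186*(-6))*50 = -1116*50 = -55800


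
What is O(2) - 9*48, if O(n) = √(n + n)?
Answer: -430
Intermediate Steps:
O(n) = √2*√n (O(n) = √(2*n) = √2*√n)
O(2) - 9*48 = √2*√2 - 9*48 = 2 - 432 = -430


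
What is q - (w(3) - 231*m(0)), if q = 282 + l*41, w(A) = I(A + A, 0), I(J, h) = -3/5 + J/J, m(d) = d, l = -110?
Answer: -21142/5 ≈ -4228.4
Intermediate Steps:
I(J, h) = 2/5 (I(J, h) = -3*1/5 + 1 = -3/5 + 1 = 2/5)
w(A) = 2/5
q = -4228 (q = 282 - 110*41 = 282 - 4510 = -4228)
q - (w(3) - 231*m(0)) = -4228 - (2/5 - 231*0) = -4228 - (2/5 + 0) = -4228 - 1*2/5 = -4228 - 2/5 = -21142/5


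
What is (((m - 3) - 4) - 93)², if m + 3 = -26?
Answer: 16641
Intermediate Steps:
m = -29 (m = -3 - 26 = -29)
(((m - 3) - 4) - 93)² = (((-29 - 3) - 4) - 93)² = ((-32 - 4) - 93)² = (-36 - 93)² = (-129)² = 16641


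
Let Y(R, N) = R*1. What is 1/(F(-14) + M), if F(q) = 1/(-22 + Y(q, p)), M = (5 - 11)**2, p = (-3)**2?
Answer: 36/1295 ≈ 0.027799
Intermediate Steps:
p = 9
Y(R, N) = R
M = 36 (M = (-6)**2 = 36)
F(q) = 1/(-22 + q)
1/(F(-14) + M) = 1/(1/(-22 - 14) + 36) = 1/(1/(-36) + 36) = 1/(-1/36 + 36) = 1/(1295/36) = 36/1295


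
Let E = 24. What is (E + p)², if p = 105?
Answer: 16641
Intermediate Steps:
(E + p)² = (24 + 105)² = 129² = 16641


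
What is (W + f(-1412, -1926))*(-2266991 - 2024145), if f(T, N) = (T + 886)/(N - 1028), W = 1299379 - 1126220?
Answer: -1097484233676416/1477 ≈ -7.4305e+11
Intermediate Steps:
W = 173159
f(T, N) = (886 + T)/(-1028 + N)
(W + f(-1412, -1926))*(-2266991 - 2024145) = (173159 + (886 - 1412)/(-1028 - 1926))*(-2266991 - 2024145) = (173159 - 526/(-2954))*(-4291136) = (173159 - 1/2954*(-526))*(-4291136) = (173159 + 263/1477)*(-4291136) = (255756106/1477)*(-4291136) = -1097484233676416/1477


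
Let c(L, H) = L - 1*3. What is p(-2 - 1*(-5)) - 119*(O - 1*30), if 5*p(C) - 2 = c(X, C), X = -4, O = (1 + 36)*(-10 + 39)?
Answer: -124118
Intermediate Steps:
O = 1073 (O = 37*29 = 1073)
c(L, H) = -3 + L (c(L, H) = L - 3 = -3 + L)
p(C) = -1 (p(C) = 2/5 + (-3 - 4)/5 = 2/5 + (1/5)*(-7) = 2/5 - 7/5 = -1)
p(-2 - 1*(-5)) - 119*(O - 1*30) = -1 - 119*(1073 - 1*30) = -1 - 119*(1073 - 30) = -1 - 119*1043 = -1 - 124117 = -124118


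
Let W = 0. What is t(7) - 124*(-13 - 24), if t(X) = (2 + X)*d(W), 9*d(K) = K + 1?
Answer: 4589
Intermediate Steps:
d(K) = ⅑ + K/9 (d(K) = (K + 1)/9 = (1 + K)/9 = ⅑ + K/9)
t(X) = 2/9 + X/9 (t(X) = (2 + X)*(⅑ + (⅑)*0) = (2 + X)*(⅑ + 0) = (2 + X)*(⅑) = 2/9 + X/9)
t(7) - 124*(-13 - 24) = (2/9 + (⅑)*7) - 124*(-13 - 24) = (2/9 + 7/9) - 124*(-37) = 1 + 4588 = 4589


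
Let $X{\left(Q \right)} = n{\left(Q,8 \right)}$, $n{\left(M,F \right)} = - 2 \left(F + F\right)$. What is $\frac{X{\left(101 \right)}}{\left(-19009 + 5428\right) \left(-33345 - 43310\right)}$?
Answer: $- \frac{32}{1041051555} \approx -3.0738 \cdot 10^{-8}$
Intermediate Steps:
$n{\left(M,F \right)} = - 4 F$ ($n{\left(M,F \right)} = - 2 \cdot 2 F = - 4 F$)
$X{\left(Q \right)} = -32$ ($X{\left(Q \right)} = \left(-4\right) 8 = -32$)
$\frac{X{\left(101 \right)}}{\left(-19009 + 5428\right) \left(-33345 - 43310\right)} = - \frac{32}{\left(-19009 + 5428\right) \left(-33345 - 43310\right)} = - \frac{32}{\left(-13581\right) \left(-76655\right)} = - \frac{32}{1041051555}$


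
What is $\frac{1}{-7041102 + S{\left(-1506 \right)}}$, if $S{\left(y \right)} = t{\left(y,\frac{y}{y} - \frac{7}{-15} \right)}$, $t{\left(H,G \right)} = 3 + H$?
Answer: $- \frac{1}{7042605} \approx -1.4199 \cdot 10^{-7}$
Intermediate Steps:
$S{\left(y \right)} = 3 + y$
$\frac{1}{-7041102 + S{\left(-1506 \right)}} = \frac{1}{-7041102 + \left(3 - 1506\right)} = \frac{1}{-7041102 - 1503} = \frac{1}{-7042605} = - \frac{1}{7042605}$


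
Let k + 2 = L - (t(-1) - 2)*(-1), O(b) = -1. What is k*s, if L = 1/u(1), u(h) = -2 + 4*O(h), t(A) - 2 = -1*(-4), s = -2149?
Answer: -23639/6 ≈ -3939.8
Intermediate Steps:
t(A) = 6 (t(A) = 2 - 1*(-4) = 2 + 4 = 6)
u(h) = -6 (u(h) = -2 + 4*(-1) = -2 - 4 = -6)
L = -⅙ (L = 1/(-6) = -⅙ ≈ -0.16667)
k = 11/6 (k = -2 + (-⅙ - (6 - 2)*(-1)) = -2 + (-⅙ - 4*(-1)) = -2 + (-⅙ - 1*(-4)) = -2 + (-⅙ + 4) = -2 + 23/6 = 11/6 ≈ 1.8333)
k*s = (11/6)*(-2149) = -23639/6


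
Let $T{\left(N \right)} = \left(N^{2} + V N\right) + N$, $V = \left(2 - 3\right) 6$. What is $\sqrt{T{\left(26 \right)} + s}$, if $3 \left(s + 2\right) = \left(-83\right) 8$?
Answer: $\frac{22 \sqrt{6}}{3} \approx 17.963$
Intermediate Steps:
$s = - \frac{670}{3}$ ($s = -2 + \frac{\left(-83\right) 8}{3} = -2 + \frac{1}{3} \left(-664\right) = -2 - \frac{664}{3} = - \frac{670}{3} \approx -223.33$)
$V = -6$ ($V = \left(-1\right) 6 = -6$)
$T{\left(N \right)} = N^{2} - 5 N$ ($T{\left(N \right)} = \left(N^{2} - 6 N\right) + N = N^{2} - 5 N$)
$\sqrt{T{\left(26 \right)} + s} = \sqrt{26 \left(-5 + 26\right) - \frac{670}{3}} = \sqrt{26 \cdot 21 - \frac{670}{3}} = \sqrt{546 - \frac{670}{3}} = \sqrt{\frac{968}{3}} = \frac{22 \sqrt{6}}{3}$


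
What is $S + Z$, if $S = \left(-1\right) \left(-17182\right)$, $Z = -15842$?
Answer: $1340$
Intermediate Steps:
$S = 17182$
$S + Z = 17182 - 15842 = 1340$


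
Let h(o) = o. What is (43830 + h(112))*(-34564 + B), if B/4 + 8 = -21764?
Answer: -5345632184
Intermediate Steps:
B = -87088 (B = -32 + 4*(-21764) = -32 - 87056 = -87088)
(43830 + h(112))*(-34564 + B) = (43830 + 112)*(-34564 - 87088) = 43942*(-121652) = -5345632184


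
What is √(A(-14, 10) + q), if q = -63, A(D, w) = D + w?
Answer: I*√67 ≈ 8.1853*I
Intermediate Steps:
√(A(-14, 10) + q) = √((-14 + 10) - 63) = √(-4 - 63) = √(-67) = I*√67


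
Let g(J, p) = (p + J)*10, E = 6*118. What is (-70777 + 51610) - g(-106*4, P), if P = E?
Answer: -22007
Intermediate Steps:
E = 708
P = 708
g(J, p) = 10*J + 10*p (g(J, p) = (J + p)*10 = 10*J + 10*p)
(-70777 + 51610) - g(-106*4, P) = (-70777 + 51610) - (10*(-106*4) + 10*708) = -19167 - (10*(-424) + 7080) = -19167 - (-4240 + 7080) = -19167 - 1*2840 = -19167 - 2840 = -22007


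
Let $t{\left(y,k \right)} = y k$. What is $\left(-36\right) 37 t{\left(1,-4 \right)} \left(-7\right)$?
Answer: $-37296$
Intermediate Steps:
$t{\left(y,k \right)} = k y$
$\left(-36\right) 37 t{\left(1,-4 \right)} \left(-7\right) = \left(-36\right) 37 \left(-4\right) 1 \left(-7\right) = - 1332 \left(\left(-4\right) \left(-7\right)\right) = \left(-1332\right) 28 = -37296$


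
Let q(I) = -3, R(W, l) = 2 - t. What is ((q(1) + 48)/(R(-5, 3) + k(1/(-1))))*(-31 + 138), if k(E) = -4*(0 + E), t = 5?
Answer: 4815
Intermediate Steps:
R(W, l) = -3 (R(W, l) = 2 - 1*5 = 2 - 5 = -3)
k(E) = -4*E
((q(1) + 48)/(R(-5, 3) + k(1/(-1))))*(-31 + 138) = ((-3 + 48)/(-3 - 4/(-1)))*(-31 + 138) = (45/(-3 - 4*(-1)))*107 = (45/(-3 + 4))*107 = (45/1)*107 = (45*1)*107 = 45*107 = 4815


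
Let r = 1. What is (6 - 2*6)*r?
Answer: -6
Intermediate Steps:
(6 - 2*6)*r = (6 - 2*6)*1 = (6 - 12)*1 = -6*1 = -6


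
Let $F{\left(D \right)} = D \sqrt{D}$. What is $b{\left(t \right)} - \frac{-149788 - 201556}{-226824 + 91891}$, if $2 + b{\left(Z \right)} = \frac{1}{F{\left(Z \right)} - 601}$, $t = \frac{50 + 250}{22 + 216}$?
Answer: $- \frac{378253356980307937}{82130713620820747} - \frac{89250 \sqrt{714}}{608677740959} \approx -4.6055$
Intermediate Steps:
$F{\left(D \right)} = D^{\frac{3}{2}}$
$t = \frac{150}{119}$ ($t = \frac{300}{238} = 300 \cdot \frac{1}{238} = \frac{150}{119} \approx 1.2605$)
$b{\left(Z \right)} = -2 + \frac{1}{-601 + Z^{\frac{3}{2}}}$ ($b{\left(Z \right)} = -2 + \frac{1}{Z^{\frac{3}{2}} - 601} = -2 + \frac{1}{-601 + Z^{\frac{3}{2}}}$)
$b{\left(t \right)} - \frac{-149788 - 201556}{-226824 + 91891} = \frac{1203 - 2 \left(\frac{150}{119}\right)^{\frac{3}{2}}}{-601 + \left(\frac{150}{119}\right)^{\frac{3}{2}}} - \frac{-149788 - 201556}{-226824 + 91891} = \frac{1203 - 2 \frac{750 \sqrt{714}}{14161}}{-601 + \frac{750 \sqrt{714}}{14161}} - - \frac{351344}{-134933} = \frac{1203 - \frac{1500 \sqrt{714}}{14161}}{-601 + \frac{750 \sqrt{714}}{14161}} - \left(-351344\right) \left(- \frac{1}{134933}\right) = \frac{1203 - \frac{1500 \sqrt{714}}{14161}}{-601 + \frac{750 \sqrt{714}}{14161}} - \frac{351344}{134933} = - \frac{351344}{134933} + \frac{1203 - \frac{1500 \sqrt{714}}{14161}}{-601 + \frac{750 \sqrt{714}}{14161}}$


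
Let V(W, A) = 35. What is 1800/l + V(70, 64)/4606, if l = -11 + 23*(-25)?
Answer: -590735/192794 ≈ -3.0641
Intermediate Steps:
l = -586 (l = -11 - 575 = -586)
1800/l + V(70, 64)/4606 = 1800/(-586) + 35/4606 = 1800*(-1/586) + 35*(1/4606) = -900/293 + 5/658 = -590735/192794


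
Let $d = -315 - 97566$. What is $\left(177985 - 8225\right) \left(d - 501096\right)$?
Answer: $-101682335520$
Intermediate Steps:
$d = -97881$ ($d = -315 - 97566 = -97881$)
$\left(177985 - 8225\right) \left(d - 501096\right) = \left(177985 - 8225\right) \left(-97881 - 501096\right) = 169760 \left(-598977\right) = -101682335520$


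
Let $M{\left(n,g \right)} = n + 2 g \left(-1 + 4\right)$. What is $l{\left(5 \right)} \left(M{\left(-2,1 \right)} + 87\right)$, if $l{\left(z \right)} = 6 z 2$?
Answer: $5460$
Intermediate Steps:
$l{\left(z \right)} = 12 z$
$M{\left(n,g \right)} = n + 6 g$ ($M{\left(n,g \right)} = n + 2 g 3 = n + 2 \cdot 3 g = n + 6 g$)
$l{\left(5 \right)} \left(M{\left(-2,1 \right)} + 87\right) = 12 \cdot 5 \left(\left(-2 + 6 \cdot 1\right) + 87\right) = 60 \left(\left(-2 + 6\right) + 87\right) = 60 \left(4 + 87\right) = 60 \cdot 91 = 5460$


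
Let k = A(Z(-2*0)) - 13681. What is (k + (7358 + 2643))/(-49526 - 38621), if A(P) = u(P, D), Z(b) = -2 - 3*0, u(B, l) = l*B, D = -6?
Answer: 3668/88147 ≈ 0.041612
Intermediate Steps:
u(B, l) = B*l
Z(b) = -2 (Z(b) = -2 + 0 = -2)
A(P) = -6*P (A(P) = P*(-6) = -6*P)
k = -13669 (k = -6*(-2) - 13681 = 12 - 13681 = -13669)
(k + (7358 + 2643))/(-49526 - 38621) = (-13669 + (7358 + 2643))/(-49526 - 38621) = (-13669 + 10001)/(-88147) = -3668*(-1/88147) = 3668/88147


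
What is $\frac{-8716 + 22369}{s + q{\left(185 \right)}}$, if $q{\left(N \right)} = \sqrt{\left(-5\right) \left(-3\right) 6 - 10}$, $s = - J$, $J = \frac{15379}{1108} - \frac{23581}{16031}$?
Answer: $- \frac{53452210792471109244}{23341810491977681} - \frac{17230140965509155648 \sqrt{5}}{23341810491977681} \approx -3940.6$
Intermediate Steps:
$J = \frac{220413001}{17762348}$ ($J = 15379 \cdot \frac{1}{1108} - \frac{23581}{16031} = \frac{15379}{1108} - \frac{23581}{16031} = \frac{220413001}{17762348} \approx 12.409$)
$s = - \frac{220413001}{17762348}$ ($s = \left(-1\right) \frac{220413001}{17762348} = - \frac{220413001}{17762348} \approx -12.409$)
$q{\left(N \right)} = 4 \sqrt{5}$ ($q{\left(N \right)} = \sqrt{15 \cdot 6 - 10} = \sqrt{90 - 10} = \sqrt{80} = 4 \sqrt{5}$)
$\frac{-8716 + 22369}{s + q{\left(185 \right)}} = \frac{-8716 + 22369}{- \frac{220413001}{17762348} + 4 \sqrt{5}} = \frac{13653}{- \frac{220413001}{17762348} + 4 \sqrt{5}}$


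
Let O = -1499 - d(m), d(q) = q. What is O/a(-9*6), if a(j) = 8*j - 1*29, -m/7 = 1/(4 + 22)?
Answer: 38967/11986 ≈ 3.2510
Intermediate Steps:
m = -7/26 (m = -7/(4 + 22) = -7/26 ≈ -0.26923)
a(j) = -29 + 8*j (a(j) = 8*j - 29 = -29 + 8*j)
O = -38967/26 (O = -1499 - 1*(-7/26) = -1499 + 7/26 = -38967/26 ≈ -1498.7)
O/a(-9*6) = -38967/(26*(-29 + 8*(-9*6))) = -38967/(26*(-29 + 8*(-54))) = -38967/(26*(-29 - 432)) = -38967/26/(-461) = -38967/26*(-1/461) = 38967/11986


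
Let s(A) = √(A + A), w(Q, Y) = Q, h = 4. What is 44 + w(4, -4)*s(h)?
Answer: 44 + 8*√2 ≈ 55.314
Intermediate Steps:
s(A) = √2*√A (s(A) = √(2*A) = √2*√A)
44 + w(4, -4)*s(h) = 44 + 4*(√2*√4) = 44 + 4*(√2*2) = 44 + 4*(2*√2) = 44 + 8*√2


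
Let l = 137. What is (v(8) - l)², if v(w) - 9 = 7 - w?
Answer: 16641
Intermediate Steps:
v(w) = 16 - w (v(w) = 9 + (7 - w) = 16 - w)
(v(8) - l)² = ((16 - 1*8) - 1*137)² = ((16 - 8) - 137)² = (8 - 137)² = (-129)² = 16641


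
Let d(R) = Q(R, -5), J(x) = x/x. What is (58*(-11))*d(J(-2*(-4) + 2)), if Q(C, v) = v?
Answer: 3190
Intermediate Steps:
J(x) = 1
d(R) = -5
(58*(-11))*d(J(-2*(-4) + 2)) = (58*(-11))*(-5) = -638*(-5) = 3190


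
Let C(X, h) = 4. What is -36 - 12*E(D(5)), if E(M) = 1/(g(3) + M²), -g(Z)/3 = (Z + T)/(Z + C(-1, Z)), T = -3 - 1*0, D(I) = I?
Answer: -912/25 ≈ -36.480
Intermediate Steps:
T = -3 (T = -3 + 0 = -3)
g(Z) = -3*(-3 + Z)/(4 + Z) (g(Z) = -3*(Z - 3)/(Z + 4) = -3*(-3 + Z)/(4 + Z))
E(M) = M⁻² (E(M) = 1/(3*(3 - 1*3)/(4 + 3) + M²) = 1/(3*(3 - 3)/7 + M²) = 1/(3*(⅐)*0 + M²) = 1/(0 + M²) = 1/(M²) = M⁻²)
-36 - 12*E(D(5)) = -36 - 12/5² = -36 - 12*1/25 = -36 - 12/25 = -912/25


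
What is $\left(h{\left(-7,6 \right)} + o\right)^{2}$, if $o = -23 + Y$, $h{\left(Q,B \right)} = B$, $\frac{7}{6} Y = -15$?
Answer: $\frac{43681}{49} \approx 891.45$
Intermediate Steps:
$Y = - \frac{90}{7}$ ($Y = \frac{6}{7} \left(-15\right) = - \frac{90}{7} \approx -12.857$)
$o = - \frac{251}{7}$ ($o = -23 - \frac{90}{7} = - \frac{251}{7} \approx -35.857$)
$\left(h{\left(-7,6 \right)} + o\right)^{2} = \left(6 - \frac{251}{7}\right)^{2} = \left(- \frac{209}{7}\right)^{2} = \frac{43681}{49}$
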